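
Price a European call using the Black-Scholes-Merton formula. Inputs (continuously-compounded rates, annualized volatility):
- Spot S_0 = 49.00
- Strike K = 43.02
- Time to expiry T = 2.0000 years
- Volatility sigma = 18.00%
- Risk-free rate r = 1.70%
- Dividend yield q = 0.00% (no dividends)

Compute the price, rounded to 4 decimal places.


d1 = (ln(S/K) + (r - q + 0.5*sigma^2) * T) / (sigma * sqrt(T)) = 0.77214165
d2 = d1 - sigma * sqrt(T) = 0.51758321
exp(-rT) = 0.96657150; exp(-qT) = 1.00000000
C = S_0 * exp(-qT) * N(d1) - K * exp(-rT) * N(d2)
N(d1) = 0.77998473; N(d2) = 0.69762545
C = 49.0000 * 1.00000000 * 0.77998473 - 43.0200 * 0.96657150 * 0.69762545 = 9.2107

Answer: Price = 9.2107


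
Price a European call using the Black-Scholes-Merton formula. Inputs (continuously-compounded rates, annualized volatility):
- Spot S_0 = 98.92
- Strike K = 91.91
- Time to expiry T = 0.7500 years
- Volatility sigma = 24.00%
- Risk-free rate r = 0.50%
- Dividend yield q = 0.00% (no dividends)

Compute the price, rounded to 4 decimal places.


d1 = (ln(S/K) + (r - q + 0.5*sigma^2) * T) / (sigma * sqrt(T)) = 0.47560001
d2 = d1 - sigma * sqrt(T) = 0.26775391
exp(-rT) = 0.99625702; exp(-qT) = 1.00000000
C = S_0 * exp(-qT) * N(d1) - K * exp(-rT) * N(d2)
N(d1) = 0.68282032; N(d2) = 0.60555563
C = 98.9200 * 1.00000000 * 0.68282032 - 91.9100 * 0.99625702 * 0.60555563 = 12.0963

Answer: Price = 12.0963


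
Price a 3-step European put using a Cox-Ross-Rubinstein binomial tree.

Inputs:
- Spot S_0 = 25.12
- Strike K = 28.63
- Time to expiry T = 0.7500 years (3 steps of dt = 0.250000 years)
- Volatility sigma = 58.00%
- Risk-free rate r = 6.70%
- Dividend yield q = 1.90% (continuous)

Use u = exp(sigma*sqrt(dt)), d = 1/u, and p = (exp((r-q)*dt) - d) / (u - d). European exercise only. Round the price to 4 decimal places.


Answer: Price = V(0,0) = 6.7147

Derivation:
dt = T/N = 0.250000
u = exp(sigma*sqrt(dt)) = 1.336427; d = 1/u = 0.748264
p = (exp((r-q)*dt) - d) / (u - d) = 0.448529
Discount per step: exp(-r*dt) = 0.983390
Stock lattice S(k, i) with i counting down-moves:
  k=0: S(0,0) = 25.1200
  k=1: S(1,0) = 33.5711; S(1,1) = 18.7964
  k=2: S(2,0) = 44.8653; S(2,1) = 25.1200; S(2,2) = 14.0646
  k=3: S(3,0) = 59.9592; S(3,1) = 33.5711; S(3,2) = 18.7964; S(3,3) = 10.5241
Terminal payoffs V(N, i) = max(K - S_T, 0):
  V(3,0) = 0.000000; V(3,1) = 0.000000; V(3,2) = 9.833619; V(3,3) = 18.105937
Backward induction: V(k, i) = exp(-r*dt) * [p * V(k+1, i) + (1-p) * V(k+1, i+1)].
  V(2,0) = exp(-r*dt) * [p*0.000000 + (1-p)*0.000000] = 0.000000
  V(2,1) = exp(-r*dt) * [p*0.000000 + (1-p)*9.833619] = 5.332875
  V(2,2) = exp(-r*dt) * [p*9.833619 + (1-p)*18.105937] = 14.156443
  V(1,0) = exp(-r*dt) * [p*0.000000 + (1-p)*5.332875] = 2.892075
  V(1,1) = exp(-r*dt) * [p*5.332875 + (1-p)*14.156443] = 10.029408
  V(0,0) = exp(-r*dt) * [p*2.892075 + (1-p)*10.029408] = 6.714687


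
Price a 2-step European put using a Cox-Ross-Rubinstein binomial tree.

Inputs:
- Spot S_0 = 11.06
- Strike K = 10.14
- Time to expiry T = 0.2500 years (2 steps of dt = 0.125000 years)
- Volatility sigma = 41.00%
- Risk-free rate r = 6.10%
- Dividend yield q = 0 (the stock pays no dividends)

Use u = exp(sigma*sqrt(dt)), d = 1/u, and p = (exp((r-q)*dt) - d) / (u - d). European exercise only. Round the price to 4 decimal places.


Answer: Price = V(0,0) = 0.4771

Derivation:
dt = T/N = 0.125000
u = exp(sigma*sqrt(dt)) = 1.155990; d = 1/u = 0.865060
p = (exp((r-q)*dt) - d) / (u - d) = 0.490133
Discount per step: exp(-r*dt) = 0.992404
Stock lattice S(k, i) with i counting down-moves:
  k=0: S(0,0) = 11.0600
  k=1: S(1,0) = 12.7852; S(1,1) = 9.5676
  k=2: S(2,0) = 14.7796; S(2,1) = 11.0600; S(2,2) = 8.2765
Terminal payoffs V(N, i) = max(K - S_T, 0):
  V(2,0) = 0.000000; V(2,1) = 0.000000; V(2,2) = 1.863491
Backward induction: V(k, i) = exp(-r*dt) * [p * V(k+1, i) + (1-p) * V(k+1, i+1)].
  V(1,0) = exp(-r*dt) * [p*0.000000 + (1-p)*0.000000] = 0.000000
  V(1,1) = exp(-r*dt) * [p*0.000000 + (1-p)*1.863491] = 0.942915
  V(0,0) = exp(-r*dt) * [p*0.000000 + (1-p)*0.942915] = 0.477109


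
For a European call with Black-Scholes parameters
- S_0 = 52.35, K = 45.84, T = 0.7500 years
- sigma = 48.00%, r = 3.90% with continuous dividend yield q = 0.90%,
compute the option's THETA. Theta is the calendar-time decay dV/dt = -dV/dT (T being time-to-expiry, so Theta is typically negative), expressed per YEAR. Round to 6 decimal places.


Answer: Theta = -5.500421

Derivation:
d1 = 0.5814274805; d2 = 0.1657352867
phi(d1) = 0.3369005518; exp(-qT) = 0.9932727301; exp(-rT) = 0.9711736407
Theta = -S*exp(-qT)*phi(d1)*sigma/(2*sqrt(T)) - r*K*exp(-rT)*N(d2) + q*S*exp(-qT)*N(d1)
N(d1) = 0.7195238095; N(d2) = 0.5658173623; sqrt(T) = 0.8660254038
Term 1 = -52.3500 * 0.9932727301 * 0.3369005518 * 0.4800 / (2 * 0.8660254038) = -4.8547573797
Term 2 = -0.0390 * 45.8400 * 0.9711736407 * 0.5658173623 = -0.9823864693
Term 3 = 0.0090 * 52.3500 * 0.9932727301 * 0.7195238095 = 0.3367230738
Theta = -4.8547573797 + (-0.9823864693) + (0.3367230738) = -5.500421


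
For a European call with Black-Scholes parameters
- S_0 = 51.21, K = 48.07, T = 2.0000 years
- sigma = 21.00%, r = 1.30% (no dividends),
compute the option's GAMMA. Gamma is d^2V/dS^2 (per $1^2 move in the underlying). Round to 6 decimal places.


d1 = 0.4491021829; d2 = 0.1521173348
phi(d1) = 0.3606725058; exp(-qT) = 1.0000000000; exp(-rT) = 0.9743350896
Gamma = exp(-qT) * phi(d1) / (S * sigma * sqrt(T)) = 1.0000000000 * 0.3606725058 / (51.2100 * 0.2100 * 1.4142135624) = 0.023715

Answer: Gamma = 0.023715


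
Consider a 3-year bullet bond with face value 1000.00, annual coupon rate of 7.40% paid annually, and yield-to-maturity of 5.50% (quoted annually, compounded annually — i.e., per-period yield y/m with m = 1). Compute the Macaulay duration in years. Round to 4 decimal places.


Answer: Macaulay duration = 2.8033 years

Derivation:
Coupon per period c = face * coupon_rate / m = 74.000000
Periods per year m = 1; per-period yield y/m = 0.055000
Number of cashflows N = 3
Cashflows (t years, CF_t, discount factor 1/(1+y/m)^(m*t), PV):
  t = 1.0000: CF_t = 74.000000, DF = 0.947867, PV = 70.142180
  t = 2.0000: CF_t = 74.000000, DF = 0.898452, PV = 66.485479
  t = 3.0000: CF_t = 1074.000000, DF = 0.851614, PV = 914.633075
Price P = sum_t PV_t = 1051.260734
Macaulay numerator sum_t t * PV_t:
  t * PV_t at t = 1.0000: 70.142180
  t * PV_t at t = 2.0000: 132.970958
  t * PV_t at t = 3.0000: 2743.899226
Macaulay duration D = (sum_t t * PV_t) / P = 2947.012364 / 1051.260734 = 2.803313


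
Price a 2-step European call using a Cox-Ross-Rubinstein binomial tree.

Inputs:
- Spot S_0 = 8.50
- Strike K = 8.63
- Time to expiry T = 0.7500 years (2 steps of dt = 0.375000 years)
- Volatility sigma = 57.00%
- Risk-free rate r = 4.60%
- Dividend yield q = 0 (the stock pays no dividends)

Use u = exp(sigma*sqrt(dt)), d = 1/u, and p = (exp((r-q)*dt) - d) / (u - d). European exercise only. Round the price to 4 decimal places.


dt = T/N = 0.375000
u = exp(sigma*sqrt(dt)) = 1.417723; d = 1/u = 0.705356
p = (exp((r-q)*dt) - d) / (u - d) = 0.438037
Discount per step: exp(-r*dt) = 0.982898
Stock lattice S(k, i) with i counting down-moves:
  k=0: S(0,0) = 8.5000
  k=1: S(1,0) = 12.0506; S(1,1) = 5.9955
  k=2: S(2,0) = 17.0845; S(2,1) = 8.5000; S(2,2) = 4.2290
Terminal payoffs V(N, i) = max(S_T - K, 0):
  V(2,0) = 8.454485; V(2,1) = 0.000000; V(2,2) = 0.000000
Backward induction: V(k, i) = exp(-r*dt) * [p * V(k+1, i) + (1-p) * V(k+1, i+1)].
  V(1,0) = exp(-r*dt) * [p*8.454485 + (1-p)*0.000000] = 3.640045
  V(1,1) = exp(-r*dt) * [p*0.000000 + (1-p)*0.000000] = 0.000000
  V(0,0) = exp(-r*dt) * [p*3.640045 + (1-p)*0.000000] = 1.567207

Answer: Price = V(0,0) = 1.5672


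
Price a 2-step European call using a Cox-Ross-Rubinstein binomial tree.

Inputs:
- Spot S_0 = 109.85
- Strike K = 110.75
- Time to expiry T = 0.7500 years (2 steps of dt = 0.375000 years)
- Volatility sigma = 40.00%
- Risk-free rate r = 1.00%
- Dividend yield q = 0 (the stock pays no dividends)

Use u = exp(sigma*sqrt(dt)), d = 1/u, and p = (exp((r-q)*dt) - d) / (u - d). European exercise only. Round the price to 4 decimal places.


Answer: Price = V(0,0) = 13.5722

Derivation:
dt = T/N = 0.375000
u = exp(sigma*sqrt(dt)) = 1.277556; d = 1/u = 0.782744
p = (exp((r-q)*dt) - d) / (u - d) = 0.446660
Discount per step: exp(-r*dt) = 0.996257
Stock lattice S(k, i) with i counting down-moves:
  k=0: S(0,0) = 109.8500
  k=1: S(1,0) = 140.3395; S(1,1) = 85.9845
  k=2: S(2,0) = 179.2916; S(2,1) = 109.8500; S(2,2) = 67.3039
Terminal payoffs V(N, i) = max(S_T - K, 0):
  V(2,0) = 68.541639; V(2,1) = 0.000000; V(2,2) = 0.000000
Backward induction: V(k, i) = exp(-r*dt) * [p * V(k+1, i) + (1-p) * V(k+1, i+1)].
  V(1,0) = exp(-r*dt) * [p*68.541639 + (1-p)*0.000000] = 30.500217
  V(1,1) = exp(-r*dt) * [p*0.000000 + (1-p)*0.000000] = 0.000000
  V(0,0) = exp(-r*dt) * [p*30.500217 + (1-p)*0.000000] = 13.572235


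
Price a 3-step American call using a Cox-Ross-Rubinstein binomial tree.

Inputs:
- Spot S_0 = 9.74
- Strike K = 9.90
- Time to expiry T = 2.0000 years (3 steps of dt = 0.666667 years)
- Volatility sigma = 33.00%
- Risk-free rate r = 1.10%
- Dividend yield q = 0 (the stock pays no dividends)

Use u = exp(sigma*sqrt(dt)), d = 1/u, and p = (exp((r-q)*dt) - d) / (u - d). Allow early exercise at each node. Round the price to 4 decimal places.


dt = T/N = 0.666667
u = exp(sigma*sqrt(dt)) = 1.309236; d = 1/u = 0.763804
p = (exp((r-q)*dt) - d) / (u - d) = 0.446538
Discount per step: exp(-r*dt) = 0.992693
Stock lattice S(k, i) with i counting down-moves:
  k=0: S(0,0) = 9.7400
  k=1: S(1,0) = 12.7520; S(1,1) = 7.4395
  k=2: S(2,0) = 16.6953; S(2,1) = 9.7400; S(2,2) = 5.6823
  k=3: S(3,0) = 21.8581; S(3,1) = 12.7520; S(3,2) = 7.4395; S(3,3) = 4.3402
Terminal payoffs V(N, i) = max(S_T - K, 0):
  V(3,0) = 11.958126; V(3,1) = 2.851960; V(3,2) = 0.000000; V(3,3) = 0.000000
Backward induction: V(k, i) = exp(-r*dt) * [p * V(k+1, i) + (1-p) * V(k+1, i+1)]; then take max(V_cont, immediate exercise) for American.
  V(2,0) = exp(-r*dt) * [p*11.958126 + (1-p)*2.851960] = 6.867661; exercise = 6.795327; V(2,0) = max -> 6.867661
  V(2,1) = exp(-r*dt) * [p*2.851960 + (1-p)*0.000000] = 1.264204; exercise = 0.000000; V(2,1) = max -> 1.264204
  V(2,2) = exp(-r*dt) * [p*0.000000 + (1-p)*0.000000] = 0.000000; exercise = 0.000000; V(2,2) = max -> 0.000000
  V(1,0) = exp(-r*dt) * [p*6.867661 + (1-p)*1.264204] = 3.738842; exercise = 2.851960; V(1,0) = max -> 3.738842
  V(1,1) = exp(-r*dt) * [p*1.264204 + (1-p)*0.000000] = 0.560390; exercise = 0.000000; V(1,1) = max -> 0.560390
  V(0,0) = exp(-r*dt) * [p*3.738842 + (1-p)*0.560390] = 1.965225; exercise = 0.000000; V(0,0) = max -> 1.965225

Answer: Price = V(0,0) = 1.9652


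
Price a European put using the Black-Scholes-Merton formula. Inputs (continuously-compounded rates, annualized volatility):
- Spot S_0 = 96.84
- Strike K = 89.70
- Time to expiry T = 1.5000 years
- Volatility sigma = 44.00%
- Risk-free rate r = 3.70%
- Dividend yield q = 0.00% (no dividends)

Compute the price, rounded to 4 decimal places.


Answer: Price = 13.8679

Derivation:
d1 = (ln(S/K) + (r - q + 0.5*sigma^2) * T) / (sigma * sqrt(T)) = 0.51455867
d2 = d1 - sigma * sqrt(T) = -0.02432907
exp(-rT) = 0.94601202; exp(-qT) = 1.00000000
P = K * exp(-rT) * N(-d2) - S_0 * exp(-qT) * N(-d1)
N(-d1) = 0.30343072; N(-d2) = 0.50970494
P = 89.7000 * 0.94601202 * 0.50970494 - 96.8400 * 1.00000000 * 0.30343072 = 13.8679


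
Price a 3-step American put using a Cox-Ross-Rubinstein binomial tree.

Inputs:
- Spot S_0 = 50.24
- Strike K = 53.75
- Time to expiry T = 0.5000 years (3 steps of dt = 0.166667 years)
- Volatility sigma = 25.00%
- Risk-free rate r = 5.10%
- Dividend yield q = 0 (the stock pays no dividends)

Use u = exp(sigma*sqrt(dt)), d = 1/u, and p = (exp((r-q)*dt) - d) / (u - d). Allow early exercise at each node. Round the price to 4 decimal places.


Answer: Price = V(0,0) = 5.0091

Derivation:
dt = T/N = 0.166667
u = exp(sigma*sqrt(dt)) = 1.107452; d = 1/u = 0.902974
p = (exp((r-q)*dt) - d) / (u - d) = 0.516253
Discount per step: exp(-r*dt) = 0.991536
Stock lattice S(k, i) with i counting down-moves:
  k=0: S(0,0) = 50.2400
  k=1: S(1,0) = 55.6384; S(1,1) = 45.3654
  k=2: S(2,0) = 61.6169; S(2,1) = 50.2400; S(2,2) = 40.9637
  k=3: S(3,0) = 68.2377; S(3,1) = 55.6384; S(3,2) = 45.3654; S(3,3) = 36.9892
Terminal payoffs V(N, i) = max(K - S_T, 0):
  V(3,0) = 0.000000; V(3,1) = 0.000000; V(3,2) = 8.384611; V(3,3) = 16.760825
Backward induction: V(k, i) = exp(-r*dt) * [p * V(k+1, i) + (1-p) * V(k+1, i+1)]; then take max(V_cont, immediate exercise) for American.
  V(2,0) = exp(-r*dt) * [p*0.000000 + (1-p)*0.000000] = 0.000000; exercise = 0.000000; V(2,0) = max -> 0.000000
  V(2,1) = exp(-r*dt) * [p*0.000000 + (1-p)*8.384611] = 4.021701; exercise = 3.510000; V(2,1) = max -> 4.021701
  V(2,2) = exp(-r*dt) * [p*8.384611 + (1-p)*16.760825] = 12.331317; exercise = 12.786256; V(2,2) = max -> 12.786256
  V(1,0) = exp(-r*dt) * [p*0.000000 + (1-p)*4.021701] = 1.929020; exercise = 0.000000; V(1,0) = max -> 1.929020
  V(1,1) = exp(-r*dt) * [p*4.021701 + (1-p)*12.786256] = 8.191604; exercise = 8.384611; V(1,1) = max -> 8.384611
  V(0,0) = exp(-r*dt) * [p*1.929020 + (1-p)*8.384611] = 5.009134; exercise = 3.510000; V(0,0) = max -> 5.009134


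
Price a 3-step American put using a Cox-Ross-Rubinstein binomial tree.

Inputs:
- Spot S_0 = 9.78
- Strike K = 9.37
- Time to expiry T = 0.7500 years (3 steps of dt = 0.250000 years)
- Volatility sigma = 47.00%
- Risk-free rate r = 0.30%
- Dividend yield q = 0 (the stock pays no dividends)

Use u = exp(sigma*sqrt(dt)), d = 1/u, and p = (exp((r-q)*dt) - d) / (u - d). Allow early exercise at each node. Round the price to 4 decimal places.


dt = T/N = 0.250000
u = exp(sigma*sqrt(dt)) = 1.264909; d = 1/u = 0.790571
p = (exp((r-q)*dt) - d) / (u - d) = 0.443101
Discount per step: exp(-r*dt) = 0.999250
Stock lattice S(k, i) with i counting down-moves:
  k=0: S(0,0) = 9.7800
  k=1: S(1,0) = 12.3708; S(1,1) = 7.7318
  k=2: S(2,0) = 15.6479; S(2,1) = 9.7800; S(2,2) = 6.1125
  k=3: S(3,0) = 19.7932; S(3,1) = 12.3708; S(3,2) = 7.7318; S(3,3) = 4.8324
Terminal payoffs V(N, i) = max(K - S_T, 0):
  V(3,0) = 0.000000; V(3,1) = 0.000000; V(3,2) = 1.638217; V(3,3) = 4.537618
Backward induction: V(k, i) = exp(-r*dt) * [p * V(k+1, i) + (1-p) * V(k+1, i+1)]; then take max(V_cont, immediate exercise) for American.
  V(2,0) = exp(-r*dt) * [p*0.000000 + (1-p)*0.000000] = 0.000000; exercise = 0.000000; V(2,0) = max -> 0.000000
  V(2,1) = exp(-r*dt) * [p*0.000000 + (1-p)*1.638217] = 0.911638; exercise = 0.000000; V(2,1) = max -> 0.911638
  V(2,2) = exp(-r*dt) * [p*1.638217 + (1-p)*4.537618] = 3.250453; exercise = 3.257478; V(2,2) = max -> 3.257478
  V(1,0) = exp(-r*dt) * [p*0.000000 + (1-p)*0.911638] = 0.507310; exercise = 0.000000; V(1,0) = max -> 0.507310
  V(1,1) = exp(-r*dt) * [p*0.911638 + (1-p)*3.257478] = 2.216372; exercise = 1.638217; V(1,1) = max -> 2.216372
  V(0,0) = exp(-r*dt) * [p*0.507310 + (1-p)*2.216372] = 1.457992; exercise = 0.000000; V(0,0) = max -> 1.457992

Answer: Price = V(0,0) = 1.4580


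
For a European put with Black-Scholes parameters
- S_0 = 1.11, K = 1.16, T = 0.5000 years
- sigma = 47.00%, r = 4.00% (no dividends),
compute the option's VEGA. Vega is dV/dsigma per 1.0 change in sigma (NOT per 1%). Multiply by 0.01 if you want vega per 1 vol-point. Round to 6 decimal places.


d1 = 0.0937744258; d2 = -0.2385657614
phi(d1) = 0.3971920530; exp(-qT) = 1.0000000000; exp(-rT) = 0.9801986733
Vega = S * exp(-qT) * phi(d1) * sqrt(T) = 1.1100 * 1.0000000000 * 0.3971920530 * 0.7071067812 = 0.311751

Answer: Vega = 0.311751


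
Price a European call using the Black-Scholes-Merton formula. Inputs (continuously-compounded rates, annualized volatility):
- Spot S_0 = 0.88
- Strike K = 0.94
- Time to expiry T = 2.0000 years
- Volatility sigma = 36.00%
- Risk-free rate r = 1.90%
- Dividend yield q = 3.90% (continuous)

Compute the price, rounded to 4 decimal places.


d1 = (ln(S/K) + (r - q + 0.5*sigma^2) * T) / (sigma * sqrt(T)) = 0.04643734
d2 = d1 - sigma * sqrt(T) = -0.46267955
exp(-rT) = 0.96271294; exp(-qT) = 0.92496443
C = S_0 * exp(-qT) * N(d1) - K * exp(-rT) * N(d2)
N(d1) = 0.51851916; N(d2) = 0.32179704
C = 0.8800 * 0.92496443 * 0.51851916 - 0.9400 * 0.96271294 * 0.32179704 = 0.1308

Answer: Price = 0.1308


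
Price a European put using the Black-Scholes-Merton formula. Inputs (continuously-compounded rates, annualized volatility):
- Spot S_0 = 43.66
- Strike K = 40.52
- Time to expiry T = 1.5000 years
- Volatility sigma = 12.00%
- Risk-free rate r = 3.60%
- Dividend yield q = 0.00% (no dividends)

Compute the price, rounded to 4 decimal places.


d1 = (ln(S/K) + (r - q + 0.5*sigma^2) * T) / (sigma * sqrt(T)) = 0.94874638
d2 = d1 - sigma * sqrt(T) = 0.80177700
exp(-rT) = 0.94743211; exp(-qT) = 1.00000000
P = K * exp(-rT) * N(-d2) - S_0 * exp(-qT) * N(-d1)
N(-d1) = 0.17137481; N(-d2) = 0.21134098
P = 40.5200 * 0.94743211 * 0.21134098 - 43.6600 * 1.00000000 * 0.17137481 = 0.6311

Answer: Price = 0.6311


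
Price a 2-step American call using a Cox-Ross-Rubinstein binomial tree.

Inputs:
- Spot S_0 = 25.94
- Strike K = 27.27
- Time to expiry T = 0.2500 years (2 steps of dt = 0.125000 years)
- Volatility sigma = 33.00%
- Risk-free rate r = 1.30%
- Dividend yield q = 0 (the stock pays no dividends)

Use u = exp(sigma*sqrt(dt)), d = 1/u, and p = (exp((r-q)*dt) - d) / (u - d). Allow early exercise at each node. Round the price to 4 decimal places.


dt = T/N = 0.125000
u = exp(sigma*sqrt(dt)) = 1.123751; d = 1/u = 0.889876
p = (exp((r-q)*dt) - d) / (u - d) = 0.477819
Discount per step: exp(-r*dt) = 0.998376
Stock lattice S(k, i) with i counting down-moves:
  k=0: S(0,0) = 25.9400
  k=1: S(1,0) = 29.1501; S(1,1) = 23.0834
  k=2: S(2,0) = 32.7575; S(2,1) = 25.9400; S(2,2) = 20.5414
Terminal payoffs V(N, i) = max(S_T - K, 0):
  V(2,0) = 5.487483; V(2,1) = 0.000000; V(2,2) = 0.000000
Backward induction: V(k, i) = exp(-r*dt) * [p * V(k+1, i) + (1-p) * V(k+1, i+1)]; then take max(V_cont, immediate exercise) for American.
  V(1,0) = exp(-r*dt) * [p*5.487483 + (1-p)*0.000000] = 2.617765; exercise = 1.880113; V(1,0) = max -> 2.617765
  V(1,1) = exp(-r*dt) * [p*0.000000 + (1-p)*0.000000] = 0.000000; exercise = 0.000000; V(1,1) = max -> 0.000000
  V(0,0) = exp(-r*dt) * [p*2.617765 + (1-p)*0.000000] = 1.248786; exercise = 0.000000; V(0,0) = max -> 1.248786

Answer: Price = V(0,0) = 1.2488


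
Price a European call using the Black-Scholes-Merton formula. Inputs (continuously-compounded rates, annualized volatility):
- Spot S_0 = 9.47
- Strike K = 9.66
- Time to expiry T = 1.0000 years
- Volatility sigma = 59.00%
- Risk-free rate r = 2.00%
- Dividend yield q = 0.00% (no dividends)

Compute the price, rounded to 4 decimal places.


Answer: Price = 2.1976

Derivation:
d1 = (ln(S/K) + (r - q + 0.5*sigma^2) * T) / (sigma * sqrt(T)) = 0.29522925
d2 = d1 - sigma * sqrt(T) = -0.29477075
exp(-rT) = 0.98019867; exp(-qT) = 1.00000000
C = S_0 * exp(-qT) * N(d1) - K * exp(-rT) * N(d2)
N(d1) = 0.61609062; N(d2) = 0.38408451
C = 9.4700 * 1.00000000 * 0.61609062 - 9.6600 * 0.98019867 * 0.38408451 = 2.1976


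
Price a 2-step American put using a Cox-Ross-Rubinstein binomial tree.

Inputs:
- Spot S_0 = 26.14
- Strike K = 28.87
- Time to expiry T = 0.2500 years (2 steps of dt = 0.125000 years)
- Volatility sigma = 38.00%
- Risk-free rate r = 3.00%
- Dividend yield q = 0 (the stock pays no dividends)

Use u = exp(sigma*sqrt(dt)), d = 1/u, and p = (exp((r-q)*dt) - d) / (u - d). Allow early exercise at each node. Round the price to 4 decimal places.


Answer: Price = V(0,0) = 3.7907

Derivation:
dt = T/N = 0.125000
u = exp(sigma*sqrt(dt)) = 1.143793; d = 1/u = 0.874284
p = (exp((r-q)*dt) - d) / (u - d) = 0.480403
Discount per step: exp(-r*dt) = 0.996257
Stock lattice S(k, i) with i counting down-moves:
  k=0: S(0,0) = 26.1400
  k=1: S(1,0) = 29.8988; S(1,1) = 22.8538
  k=2: S(2,0) = 34.1980; S(2,1) = 26.1400; S(2,2) = 19.9807
Terminal payoffs V(N, i) = max(K - S_T, 0):
  V(2,0) = 0.000000; V(2,1) = 2.730000; V(2,2) = 8.889314
Backward induction: V(k, i) = exp(-r*dt) * [p * V(k+1, i) + (1-p) * V(k+1, i+1)]; then take max(V_cont, immediate exercise) for American.
  V(1,0) = exp(-r*dt) * [p*0.000000 + (1-p)*2.730000] = 1.413190; exercise = 0.000000; V(1,0) = max -> 1.413190
  V(1,1) = exp(-r*dt) * [p*2.730000 + (1-p)*8.889314] = 5.908163; exercise = 6.016223; V(1,1) = max -> 6.016223
  V(0,0) = exp(-r*dt) * [p*1.413190 + (1-p)*6.016223] = 3.790670; exercise = 2.730000; V(0,0) = max -> 3.790670


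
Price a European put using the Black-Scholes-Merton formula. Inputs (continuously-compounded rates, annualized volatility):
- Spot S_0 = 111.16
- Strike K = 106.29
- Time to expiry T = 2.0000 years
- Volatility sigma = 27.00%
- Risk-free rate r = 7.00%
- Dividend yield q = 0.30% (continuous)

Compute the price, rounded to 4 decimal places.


d1 = (ln(S/K) + (r - q + 0.5*sigma^2) * T) / (sigma * sqrt(T)) = 0.65917908
d2 = d1 - sigma * sqrt(T) = 0.27734141
exp(-rT) = 0.86935824; exp(-qT) = 0.99401796
P = K * exp(-rT) * N(-d2) - S_0 * exp(-qT) * N(-d1)
N(-d1) = 0.25489039; N(-d2) = 0.39075898
P = 106.2900 * 0.86935824 * 0.39075898 - 111.1600 * 0.99401796 * 0.25489039 = 7.9436

Answer: Price = 7.9436


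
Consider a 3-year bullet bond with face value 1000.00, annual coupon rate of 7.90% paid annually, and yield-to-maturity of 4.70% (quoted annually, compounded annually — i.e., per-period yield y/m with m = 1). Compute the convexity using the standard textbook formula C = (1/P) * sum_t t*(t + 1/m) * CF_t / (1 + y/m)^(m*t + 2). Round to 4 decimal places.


Answer: Convexity = 9.9513

Derivation:
Coupon per period c = face * coupon_rate / m = 79.000000
Periods per year m = 1; per-period yield y/m = 0.047000
Number of cashflows N = 3
Cashflows (t years, CF_t, discount factor 1/(1+y/m)^(m*t), PV):
  t = 1.0000: CF_t = 79.000000, DF = 0.955110, PV = 75.453677
  t = 2.0000: CF_t = 79.000000, DF = 0.912235, PV = 72.066549
  t = 3.0000: CF_t = 1079.000000, DF = 0.871284, PV = 940.115904
Price P = sum_t PV_t = 1087.636130
Convexity numerator sum_t t*(t + 1/m) * CF_t / (1+y/m)^(m*t + 2):
  t = 1.0000: term = 137.662941
  t = 2.0000: term = 394.449686
  t = 3.0000: term = 10291.277344
Convexity = (1/P) * sum = 10823.389971 / 1087.636130 = 9.951297


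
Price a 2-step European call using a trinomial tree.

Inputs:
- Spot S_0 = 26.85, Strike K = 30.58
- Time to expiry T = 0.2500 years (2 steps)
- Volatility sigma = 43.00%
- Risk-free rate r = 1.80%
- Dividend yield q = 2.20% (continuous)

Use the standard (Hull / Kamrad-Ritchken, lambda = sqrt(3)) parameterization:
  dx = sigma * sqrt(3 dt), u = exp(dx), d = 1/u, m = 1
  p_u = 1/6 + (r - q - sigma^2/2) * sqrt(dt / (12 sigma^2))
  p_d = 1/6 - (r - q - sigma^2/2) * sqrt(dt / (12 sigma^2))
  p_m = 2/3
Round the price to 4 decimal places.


dt = T/N = 0.125000; dx = sigma*sqrt(3*dt) = 0.263320
u = exp(dx) = 1.301243; d = 1/u = 0.768496
p_u = 0.143774, p_m = 0.666667, p_d = 0.189559
Discount per step: exp(-r*dt) = 0.997753
Stock lattice S(k, j) with j the centered position index:
  k=0: S(0,+0) = 26.8500
  k=1: S(1,-1) = 20.6341; S(1,+0) = 26.8500; S(1,+1) = 34.9384
  k=2: S(2,-2) = 15.8572; S(2,-1) = 20.6341; S(2,+0) = 26.8500; S(2,+1) = 34.9384; S(2,+2) = 45.4633
Terminal payoffs V(N, j) = max(S_T - K, 0):
  V(2,-2) = 0.000000; V(2,-1) = 0.000000; V(2,+0) = 0.000000; V(2,+1) = 4.358381; V(2,+2) = 14.883332
Backward induction: V(k, j) = exp(-r*dt) * [p_u * V(k+1, j+1) + p_m * V(k+1, j) + p_d * V(k+1, j-1)]
  V(1,-1) = exp(-r*dt) * [p_u*0.000000 + p_m*0.000000 + p_d*0.000000] = 0.000000
  V(1,+0) = exp(-r*dt) * [p_u*4.358381 + p_m*0.000000 + p_d*0.000000] = 0.625213
  V(1,+1) = exp(-r*dt) * [p_u*14.883332 + p_m*4.358381 + p_d*0.000000] = 5.034083
  V(0,+0) = exp(-r*dt) * [p_u*5.034083 + p_m*0.625213 + p_d*0.000000] = 1.138015

Answer: Price = V(0,0) = 1.1380


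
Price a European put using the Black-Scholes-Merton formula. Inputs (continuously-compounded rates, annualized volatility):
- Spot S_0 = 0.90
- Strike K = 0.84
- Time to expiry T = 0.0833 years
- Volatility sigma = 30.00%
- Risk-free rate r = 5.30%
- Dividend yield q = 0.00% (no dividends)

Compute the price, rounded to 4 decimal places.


d1 = (ln(S/K) + (r - q + 0.5*sigma^2) * T) / (sigma * sqrt(T)) = 0.89110212
d2 = d1 - sigma * sqrt(T) = 0.80451690
exp(-rT) = 0.99559483; exp(-qT) = 1.00000000
P = K * exp(-rT) * N(-d2) - S_0 * exp(-qT) * N(-d1)
N(-d1) = 0.18643719; N(-d2) = 0.21054926
P = 0.8400 * 0.99559483 * 0.21054926 - 0.9000 * 1.00000000 * 0.18643719 = 0.0083

Answer: Price = 0.0083


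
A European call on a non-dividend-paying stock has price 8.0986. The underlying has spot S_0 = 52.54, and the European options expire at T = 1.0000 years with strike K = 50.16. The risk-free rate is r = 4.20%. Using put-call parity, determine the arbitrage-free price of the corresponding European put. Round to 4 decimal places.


Put-call parity: C - P = S_0 * exp(-qT) - K * exp(-rT).
S_0 * exp(-qT) = 52.5400 * 1.00000000 = 52.54000000
K * exp(-rT) = 50.1600 * 0.95886978 = 48.09690819
P = C - S*exp(-qT) + K*exp(-rT)
P = 8.0986 - 52.54000000 + 48.09690819 = 3.6555

Answer: Put price = 3.6555


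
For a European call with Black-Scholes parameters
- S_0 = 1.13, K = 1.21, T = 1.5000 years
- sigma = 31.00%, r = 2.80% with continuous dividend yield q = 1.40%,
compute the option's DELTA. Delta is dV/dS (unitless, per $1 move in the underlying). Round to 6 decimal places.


d1 = 0.0649833118; d2 = -0.3146875984
phi(d1) = 0.3981008362; exp(-qT) = 0.9792189646; exp(-rT) = 0.9588697806
N(d1) = 0.5259063563
Delta = exp(-qT) * N(d1) = 0.9792189646 * 0.5259063563 = 0.514977

Answer: Delta = 0.514977


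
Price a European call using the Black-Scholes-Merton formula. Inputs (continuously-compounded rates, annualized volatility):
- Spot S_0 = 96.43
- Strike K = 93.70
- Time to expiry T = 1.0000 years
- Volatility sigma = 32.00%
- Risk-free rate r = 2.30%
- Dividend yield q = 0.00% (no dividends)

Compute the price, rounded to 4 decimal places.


Answer: Price = 14.5338

Derivation:
d1 = (ln(S/K) + (r - q + 0.5*sigma^2) * T) / (sigma * sqrt(T)) = 0.32162240
d2 = d1 - sigma * sqrt(T) = 0.00162240
exp(-rT) = 0.97726248; exp(-qT) = 1.00000000
C = S_0 * exp(-qT) * N(d1) - K * exp(-rT) * N(d2)
N(d1) = 0.62613061; N(d2) = 0.50064724
C = 96.4300 * 1.00000000 * 0.62613061 - 93.7000 * 0.97726248 * 0.50064724 = 14.5338


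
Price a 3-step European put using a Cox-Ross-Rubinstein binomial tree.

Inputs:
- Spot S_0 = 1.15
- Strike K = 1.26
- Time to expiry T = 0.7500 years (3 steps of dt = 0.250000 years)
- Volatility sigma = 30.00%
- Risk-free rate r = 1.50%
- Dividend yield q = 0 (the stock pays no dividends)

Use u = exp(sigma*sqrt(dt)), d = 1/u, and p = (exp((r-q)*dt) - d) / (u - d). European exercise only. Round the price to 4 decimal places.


dt = T/N = 0.250000
u = exp(sigma*sqrt(dt)) = 1.161834; d = 1/u = 0.860708
p = (exp((r-q)*dt) - d) / (u - d) = 0.475047
Discount per step: exp(-r*dt) = 0.996257
Stock lattice S(k, i) with i counting down-moves:
  k=0: S(0,0) = 1.1500
  k=1: S(1,0) = 1.3361; S(1,1) = 0.9898
  k=2: S(2,0) = 1.5523; S(2,1) = 1.1500; S(2,2) = 0.8519
  k=3: S(3,0) = 1.8036; S(3,1) = 1.3361; S(3,2) = 0.9898; S(3,3) = 0.7333
Terminal payoffs V(N, i) = max(K - S_T, 0):
  V(3,0) = 0.000000; V(3,1) = 0.000000; V(3,2) = 0.270186; V(3,3) = 0.526728
Backward induction: V(k, i) = exp(-r*dt) * [p * V(k+1, i) + (1-p) * V(k+1, i+1)].
  V(2,0) = exp(-r*dt) * [p*0.000000 + (1-p)*0.000000] = 0.000000
  V(2,1) = exp(-r*dt) * [p*0.000000 + (1-p)*0.270186] = 0.141304
  V(2,2) = exp(-r*dt) * [p*0.270186 + (1-p)*0.526728] = 0.403343
  V(1,0) = exp(-r*dt) * [p*0.000000 + (1-p)*0.141304] = 0.073900
  V(1,1) = exp(-r*dt) * [p*0.141304 + (1-p)*0.403343] = 0.277818
  V(0,0) = exp(-r*dt) * [p*0.073900 + (1-p)*0.277818] = 0.180271

Answer: Price = V(0,0) = 0.1803


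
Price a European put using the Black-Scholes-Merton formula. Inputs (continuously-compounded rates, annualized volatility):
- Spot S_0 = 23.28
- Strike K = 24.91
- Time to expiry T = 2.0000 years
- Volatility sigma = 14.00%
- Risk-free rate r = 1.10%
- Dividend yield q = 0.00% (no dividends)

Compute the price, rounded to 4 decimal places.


Answer: Price = 2.4723

Derivation:
d1 = (ln(S/K) + (r - q + 0.5*sigma^2) * T) / (sigma * sqrt(T)) = -0.13169716
d2 = d1 - sigma * sqrt(T) = -0.32968705
exp(-rT) = 0.97824024; exp(-qT) = 1.00000000
P = K * exp(-rT) * N(-d2) - S_0 * exp(-qT) * N(-d1)
N(-d1) = 0.55238808; N(-d2) = 0.62918178
P = 24.9100 * 0.97824024 * 0.62918178 - 23.2800 * 1.00000000 * 0.55238808 = 2.4723


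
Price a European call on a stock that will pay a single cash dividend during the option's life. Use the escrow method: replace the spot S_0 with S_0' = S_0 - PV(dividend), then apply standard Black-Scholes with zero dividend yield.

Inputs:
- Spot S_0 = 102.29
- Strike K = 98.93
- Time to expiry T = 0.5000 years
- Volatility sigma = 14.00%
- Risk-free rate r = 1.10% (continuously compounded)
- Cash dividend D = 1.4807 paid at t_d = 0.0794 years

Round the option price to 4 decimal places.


Answer: Price = 5.2616

Derivation:
PV(D) = D * exp(-r * t_d) = 1.4807 * 0.99912698 = 1.47940732
S_0' = S_0 - PV(D) = 102.2900 - 1.47940732 = 100.81059268
d1 = (ln(S_0'/K) + (r + sigma^2/2)*T) / (sigma*sqrt(T)) = 0.29527675
d2 = d1 - sigma*sqrt(T) = 0.19628180
exp(-rT) = 0.99451510
N(d1) = 0.61610876; N(d2) = 0.57780520
C = S_0' * N(d1) - K * exp(-rT) * N(d2) = 100.81059268 * 0.61610876 - 98.9300 * 0.99451510 * 0.57780520 = 5.2616


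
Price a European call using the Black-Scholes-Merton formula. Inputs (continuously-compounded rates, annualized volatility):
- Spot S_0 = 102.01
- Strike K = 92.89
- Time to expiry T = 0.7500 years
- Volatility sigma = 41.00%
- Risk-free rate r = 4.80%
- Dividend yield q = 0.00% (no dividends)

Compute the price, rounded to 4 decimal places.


d1 = (ln(S/K) + (r - q + 0.5*sigma^2) * T) / (sigma * sqrt(T)) = 0.54268771
d2 = d1 - sigma * sqrt(T) = 0.18761729
exp(-rT) = 0.96464029; exp(-qT) = 1.00000000
C = S_0 * exp(-qT) * N(d1) - K * exp(-rT) * N(d2)
N(d1) = 0.70632758; N(d2) = 0.57441167
C = 102.0100 * 1.00000000 * 0.70632758 - 92.8900 * 0.96464029 * 0.57441167 = 20.5821

Answer: Price = 20.5821


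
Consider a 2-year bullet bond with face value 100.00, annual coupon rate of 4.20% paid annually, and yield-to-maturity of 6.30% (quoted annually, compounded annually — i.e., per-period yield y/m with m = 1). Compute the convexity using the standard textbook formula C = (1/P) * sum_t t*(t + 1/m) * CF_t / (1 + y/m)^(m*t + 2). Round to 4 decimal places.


Coupon per period c = face * coupon_rate / m = 4.200000
Periods per year m = 1; per-period yield y/m = 0.063000
Number of cashflows N = 2
Cashflows (t years, CF_t, discount factor 1/(1+y/m)^(m*t), PV):
  t = 1.0000: CF_t = 4.200000, DF = 0.940734, PV = 3.951082
  t = 2.0000: CF_t = 104.200000, DF = 0.884980, PV = 92.214919
Price P = sum_t PV_t = 96.166001
Convexity numerator sum_t t*(t + 1/m) * CF_t / (1+y/m)^(m*t + 2):
  t = 1.0000: term = 6.993257
  t = 2.0000: term = 489.650172
Convexity = (1/P) * sum = 496.643429 / 96.166001 = 5.164439

Answer: Convexity = 5.1644


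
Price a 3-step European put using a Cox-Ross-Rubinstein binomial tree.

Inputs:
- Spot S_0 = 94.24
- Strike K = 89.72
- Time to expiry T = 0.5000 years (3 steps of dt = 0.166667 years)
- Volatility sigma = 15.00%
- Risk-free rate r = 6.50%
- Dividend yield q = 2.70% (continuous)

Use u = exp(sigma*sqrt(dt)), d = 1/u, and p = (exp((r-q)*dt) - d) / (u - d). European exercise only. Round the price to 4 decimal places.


Answer: Price = V(0,0) = 1.4493

Derivation:
dt = T/N = 0.166667
u = exp(sigma*sqrt(dt)) = 1.063151; d = 1/u = 0.940600
p = (exp((r-q)*dt) - d) / (u - d) = 0.536539
Discount per step: exp(-r*dt) = 0.989225
Stock lattice S(k, i) with i counting down-moves:
  k=0: S(0,0) = 94.2400
  k=1: S(1,0) = 100.1914; S(1,1) = 88.6421
  k=2: S(2,0) = 106.5186; S(2,1) = 94.2400; S(2,2) = 83.3768
  k=3: S(3,0) = 113.2453; S(3,1) = 100.1914; S(3,2) = 88.6421; S(3,3) = 78.4242
Terminal payoffs V(N, i) = max(K - S_T, 0):
  V(3,0) = 0.000000; V(3,1) = 0.000000; V(3,2) = 1.077850; V(3,3) = 11.295766
Backward induction: V(k, i) = exp(-r*dt) * [p * V(k+1, i) + (1-p) * V(k+1, i+1)].
  V(2,0) = exp(-r*dt) * [p*0.000000 + (1-p)*0.000000] = 0.000000
  V(2,1) = exp(-r*dt) * [p*0.000000 + (1-p)*1.077850] = 0.494159
  V(2,2) = exp(-r*dt) * [p*1.077850 + (1-p)*11.295766] = 5.750820
  V(1,0) = exp(-r*dt) * [p*0.000000 + (1-p)*0.494159] = 0.226556
  V(1,1) = exp(-r*dt) * [p*0.494159 + (1-p)*5.750820] = 2.898844
  V(0,0) = exp(-r*dt) * [p*0.226556 + (1-p)*2.898844] = 1.449273


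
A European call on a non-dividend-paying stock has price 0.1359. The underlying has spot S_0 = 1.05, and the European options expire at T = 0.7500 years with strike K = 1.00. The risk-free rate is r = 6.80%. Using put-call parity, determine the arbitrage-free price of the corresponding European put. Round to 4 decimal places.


Answer: Put price = 0.0362

Derivation:
Put-call parity: C - P = S_0 * exp(-qT) - K * exp(-rT).
S_0 * exp(-qT) = 1.0500 * 1.00000000 = 1.05000000
K * exp(-rT) = 1.0000 * 0.95027867 = 0.95027867
P = C - S*exp(-qT) + K*exp(-rT)
P = 0.1359 - 1.05000000 + 0.95027867 = 0.0362


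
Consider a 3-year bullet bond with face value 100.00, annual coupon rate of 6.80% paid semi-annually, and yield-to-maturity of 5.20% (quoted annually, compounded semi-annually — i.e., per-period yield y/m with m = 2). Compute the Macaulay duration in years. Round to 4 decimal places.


Coupon per period c = face * coupon_rate / m = 3.400000
Periods per year m = 2; per-period yield y/m = 0.026000
Number of cashflows N = 6
Cashflows (t years, CF_t, discount factor 1/(1+y/m)^(m*t), PV):
  t = 0.5000: CF_t = 3.400000, DF = 0.974659, PV = 3.313840
  t = 1.0000: CF_t = 3.400000, DF = 0.949960, PV = 3.229864
  t = 1.5000: CF_t = 3.400000, DF = 0.925887, PV = 3.148015
  t = 2.0000: CF_t = 3.400000, DF = 0.902424, PV = 3.068241
  t = 2.5000: CF_t = 3.400000, DF = 0.879555, PV = 2.990488
  t = 3.0000: CF_t = 103.400000, DF = 0.857266, PV = 88.641353
Price P = sum_t PV_t = 104.391801
Macaulay numerator sum_t t * PV_t:
  t * PV_t at t = 0.5000: 1.656920
  t * PV_t at t = 1.0000: 3.229864
  t * PV_t at t = 1.5000: 4.722023
  t * PV_t at t = 2.0000: 6.136482
  t * PV_t at t = 2.5000: 7.476221
  t * PV_t at t = 3.0000: 265.924058
Macaulay duration D = (sum_t t * PV_t) / P = 289.145567 / 104.391801 = 2.769811

Answer: Macaulay duration = 2.7698 years


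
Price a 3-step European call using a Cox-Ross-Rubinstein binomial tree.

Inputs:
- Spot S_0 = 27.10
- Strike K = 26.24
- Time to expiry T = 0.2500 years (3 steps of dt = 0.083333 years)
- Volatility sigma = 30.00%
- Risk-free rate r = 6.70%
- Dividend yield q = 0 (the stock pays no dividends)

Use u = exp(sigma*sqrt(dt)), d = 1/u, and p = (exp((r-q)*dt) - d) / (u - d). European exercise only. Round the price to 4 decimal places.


dt = T/N = 0.083333
u = exp(sigma*sqrt(dt)) = 1.090463; d = 1/u = 0.917042
p = (exp((r-q)*dt) - d) / (u - d) = 0.510648
Discount per step: exp(-r*dt) = 0.994432
Stock lattice S(k, i) with i counting down-moves:
  k=0: S(0,0) = 27.1000
  k=1: S(1,0) = 29.5516; S(1,1) = 24.8518
  k=2: S(2,0) = 32.2249; S(2,1) = 27.1000; S(2,2) = 22.7902
  k=3: S(3,0) = 35.1400; S(3,1) = 29.5516; S(3,2) = 24.8518; S(3,3) = 20.8995
Terminal payoffs V(N, i) = max(S_T - K, 0):
  V(3,0) = 8.900044; V(3,1) = 3.311552; V(3,2) = 0.000000; V(3,3) = 0.000000
Backward induction: V(k, i) = exp(-r*dt) * [p * V(k+1, i) + (1-p) * V(k+1, i+1)].
  V(2,0) = exp(-r*dt) * [p*8.900044 + (1-p)*3.311552] = 6.130978
  V(2,1) = exp(-r*dt) * [p*3.311552 + (1-p)*0.000000] = 1.681622
  V(2,2) = exp(-r*dt) * [p*0.000000 + (1-p)*0.000000] = 0.000000
  V(1,0) = exp(-r*dt) * [p*6.130978 + (1-p)*1.681622] = 3.931664
  V(1,1) = exp(-r*dt) * [p*1.681622 + (1-p)*0.000000] = 0.853936
  V(0,0) = exp(-r*dt) * [p*3.931664 + (1-p)*0.853936] = 2.412067

Answer: Price = V(0,0) = 2.4121


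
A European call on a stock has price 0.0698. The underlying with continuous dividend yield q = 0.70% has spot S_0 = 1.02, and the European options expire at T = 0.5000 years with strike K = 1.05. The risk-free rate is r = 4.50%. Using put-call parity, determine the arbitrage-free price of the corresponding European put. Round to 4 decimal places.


Answer: Put price = 0.0800

Derivation:
Put-call parity: C - P = S_0 * exp(-qT) - K * exp(-rT).
S_0 * exp(-qT) = 1.0200 * 0.99650612 = 1.01643624
K * exp(-rT) = 1.0500 * 0.97775124 = 1.02663880
P = C - S*exp(-qT) + K*exp(-rT)
P = 0.0698 - 1.01643624 + 1.02663880 = 0.0800


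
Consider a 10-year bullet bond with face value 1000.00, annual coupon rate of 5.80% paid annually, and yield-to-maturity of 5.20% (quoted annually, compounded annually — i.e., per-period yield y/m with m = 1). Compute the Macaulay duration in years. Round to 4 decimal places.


Coupon per period c = face * coupon_rate / m = 58.000000
Periods per year m = 1; per-period yield y/m = 0.052000
Number of cashflows N = 10
Cashflows (t years, CF_t, discount factor 1/(1+y/m)^(m*t), PV):
  t = 1.0000: CF_t = 58.000000, DF = 0.950570, PV = 55.133080
  t = 2.0000: CF_t = 58.000000, DF = 0.903584, PV = 52.407871
  t = 3.0000: CF_t = 58.000000, DF = 0.858920, PV = 49.817367
  t = 4.0000: CF_t = 58.000000, DF = 0.816464, PV = 47.354912
  t = 5.0000: CF_t = 58.000000, DF = 0.776106, PV = 45.014175
  t = 6.0000: CF_t = 58.000000, DF = 0.737744, PV = 42.789140
  t = 7.0000: CF_t = 58.000000, DF = 0.701277, PV = 40.674087
  t = 8.0000: CF_t = 58.000000, DF = 0.666613, PV = 38.663581
  t = 9.0000: CF_t = 58.000000, DF = 0.633663, PV = 36.752453
  t = 10.0000: CF_t = 1058.000000, DF = 0.602341, PV = 637.277037
Price P = sum_t PV_t = 1045.883703
Macaulay numerator sum_t t * PV_t:
  t * PV_t at t = 1.0000: 55.133080
  t * PV_t at t = 2.0000: 104.815741
  t * PV_t at t = 3.0000: 149.452102
  t * PV_t at t = 4.0000: 189.419648
  t * PV_t at t = 5.0000: 225.070875
  t * PV_t at t = 6.0000: 256.734838
  t * PV_t at t = 7.0000: 284.718610
  t * PV_t at t = 8.0000: 309.308648
  t * PV_t at t = 9.0000: 330.772080
  t * PV_t at t = 10.0000: 6372.770365
Macaulay duration D = (sum_t t * PV_t) / P = 8278.195988 / 1045.883703 = 7.915025

Answer: Macaulay duration = 7.9150 years


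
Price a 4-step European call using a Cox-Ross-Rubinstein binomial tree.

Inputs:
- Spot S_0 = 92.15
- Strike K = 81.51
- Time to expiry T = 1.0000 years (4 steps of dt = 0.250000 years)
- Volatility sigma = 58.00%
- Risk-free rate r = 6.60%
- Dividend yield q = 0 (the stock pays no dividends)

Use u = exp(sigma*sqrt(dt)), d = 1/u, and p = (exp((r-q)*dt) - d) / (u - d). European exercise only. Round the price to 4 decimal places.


dt = T/N = 0.250000
u = exp(sigma*sqrt(dt)) = 1.336427; d = 1/u = 0.748264
p = (exp((r-q)*dt) - d) / (u - d) = 0.456290
Discount per step: exp(-r*dt) = 0.983635
Stock lattice S(k, i) with i counting down-moves:
  k=0: S(0,0) = 92.1500
  k=1: S(1,0) = 123.1518; S(1,1) = 68.9525
  k=2: S(2,0) = 164.5834; S(2,1) = 92.1500; S(2,2) = 51.5946
  k=3: S(3,0) = 219.9538; S(3,1) = 123.1518; S(3,2) = 68.9525; S(3,3) = 38.6064
  k=4: S(4,0) = 293.9524; S(4,1) = 164.5834; S(4,2) = 92.1500; S(4,3) = 51.5946; S(4,4) = 28.8878
Terminal payoffs V(N, i) = max(S_T - K, 0):
  V(4,0) = 212.442351; V(4,1) = 83.073441; V(4,2) = 10.640000; V(4,3) = 0.000000; V(4,4) = 0.000000
Backward induction: V(k, i) = exp(-r*dt) * [p * V(k+1, i) + (1-p) * V(k+1, i+1)].
  V(3,0) = exp(-r*dt) * [p*212.442351 + (1-p)*83.073441] = 139.777715
  V(3,1) = exp(-r*dt) * [p*83.073441 + (1-p)*10.640000] = 42.975673
  V(3,2) = exp(-r*dt) * [p*10.640000 + (1-p)*0.000000] = 4.775476
  V(3,3) = exp(-r*dt) * [p*0.000000 + (1-p)*0.000000] = 0.000000
  V(2,0) = exp(-r*dt) * [p*139.777715 + (1-p)*42.975673] = 85.719373
  V(2,1) = exp(-r*dt) * [p*42.975673 + (1-p)*4.775476] = 21.842454
  V(2,2) = exp(-r*dt) * [p*4.775476 + (1-p)*0.000000] = 2.143344
  V(1,0) = exp(-r*dt) * [p*85.719373 + (1-p)*21.842454] = 50.154439
  V(1,1) = exp(-r*dt) * [p*21.842454 + (1-p)*2.143344] = 10.949682
  V(0,0) = exp(-r*dt) * [p*50.154439 + (1-p)*10.949682] = 28.366490

Answer: Price = V(0,0) = 28.3665


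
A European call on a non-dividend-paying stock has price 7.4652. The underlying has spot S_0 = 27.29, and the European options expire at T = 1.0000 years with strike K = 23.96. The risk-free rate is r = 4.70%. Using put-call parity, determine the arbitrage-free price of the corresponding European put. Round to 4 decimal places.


Put-call parity: C - P = S_0 * exp(-qT) - K * exp(-rT).
S_0 * exp(-qT) = 27.2900 * 1.00000000 = 27.29000000
K * exp(-rT) = 23.9600 * 0.95408740 = 22.85993405
P = C - S*exp(-qT) + K*exp(-rT)
P = 7.4652 - 27.29000000 + 22.85993405 = 3.0351

Answer: Put price = 3.0351
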